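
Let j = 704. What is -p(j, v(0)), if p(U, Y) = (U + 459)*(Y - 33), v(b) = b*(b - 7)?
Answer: 38379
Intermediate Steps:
v(b) = b*(-7 + b)
p(U, Y) = (-33 + Y)*(459 + U) (p(U, Y) = (459 + U)*(-33 + Y) = (-33 + Y)*(459 + U))
-p(j, v(0)) = -(-15147 - 33*704 + 459*(0*(-7 + 0)) + 704*(0*(-7 + 0))) = -(-15147 - 23232 + 459*(0*(-7)) + 704*(0*(-7))) = -(-15147 - 23232 + 459*0 + 704*0) = -(-15147 - 23232 + 0 + 0) = -1*(-38379) = 38379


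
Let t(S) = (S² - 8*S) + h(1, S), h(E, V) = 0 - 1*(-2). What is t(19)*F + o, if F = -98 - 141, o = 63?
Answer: -50366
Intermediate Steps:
h(E, V) = 2 (h(E, V) = 0 + 2 = 2)
t(S) = 2 + S² - 8*S (t(S) = (S² - 8*S) + 2 = 2 + S² - 8*S)
F = -239
t(19)*F + o = (2 + 19² - 8*19)*(-239) + 63 = (2 + 361 - 152)*(-239) + 63 = 211*(-239) + 63 = -50429 + 63 = -50366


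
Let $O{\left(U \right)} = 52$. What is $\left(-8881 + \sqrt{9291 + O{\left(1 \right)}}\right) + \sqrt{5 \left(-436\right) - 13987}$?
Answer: $-8881 + \sqrt{9343} + i \sqrt{16167} \approx -8784.3 + 127.15 i$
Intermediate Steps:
$\left(-8881 + \sqrt{9291 + O{\left(1 \right)}}\right) + \sqrt{5 \left(-436\right) - 13987} = \left(-8881 + \sqrt{9291 + 52}\right) + \sqrt{5 \left(-436\right) - 13987} = \left(-8881 + \sqrt{9343}\right) + \sqrt{-2180 - 13987} = \left(-8881 + \sqrt{9343}\right) + \sqrt{-16167} = \left(-8881 + \sqrt{9343}\right) + i \sqrt{16167} = -8881 + \sqrt{9343} + i \sqrt{16167}$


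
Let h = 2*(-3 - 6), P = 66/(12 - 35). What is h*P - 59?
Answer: -169/23 ≈ -7.3478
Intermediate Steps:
P = -66/23 (P = 66/(-23) = 66*(-1/23) = -66/23 ≈ -2.8696)
h = -18 (h = 2*(-9) = -18)
h*P - 59 = -18*(-66/23) - 59 = 1188/23 - 59 = -169/23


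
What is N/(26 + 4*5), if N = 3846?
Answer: 1923/23 ≈ 83.609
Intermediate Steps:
N/(26 + 4*5) = 3846/(26 + 4*5) = 3846/(26 + 20) = 3846/46 = 3846*(1/46) = 1923/23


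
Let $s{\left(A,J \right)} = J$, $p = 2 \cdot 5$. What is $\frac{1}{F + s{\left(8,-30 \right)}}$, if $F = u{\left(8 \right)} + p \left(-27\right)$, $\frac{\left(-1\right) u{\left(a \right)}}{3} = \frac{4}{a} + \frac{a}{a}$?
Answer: $- \frac{2}{609} \approx -0.0032841$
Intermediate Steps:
$u{\left(a \right)} = -3 - \frac{12}{a}$ ($u{\left(a \right)} = - 3 \left(\frac{4}{a} + \frac{a}{a}\right) = - 3 \left(\frac{4}{a} + 1\right) = - 3 \left(1 + \frac{4}{a}\right) = -3 - \frac{12}{a}$)
$p = 10$
$F = - \frac{549}{2}$ ($F = \left(-3 - \frac{12}{8}\right) + 10 \left(-27\right) = \left(-3 - \frac{3}{2}\right) - 270 = - \frac{9}{2} - 270 = - \frac{549}{2} \approx -274.5$)
$\frac{1}{F + s{\left(8,-30 \right)}} = \frac{1}{- \frac{549}{2} - 30} = \frac{1}{- \frac{609}{2}} = - \frac{2}{609}$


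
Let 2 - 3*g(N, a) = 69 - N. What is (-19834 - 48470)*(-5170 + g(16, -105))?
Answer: 354292848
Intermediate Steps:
g(N, a) = -67/3 + N/3 (g(N, a) = ⅔ - (69 - N)/3 = ⅔ + (-23 + N/3) = -67/3 + N/3)
(-19834 - 48470)*(-5170 + g(16, -105)) = (-19834 - 48470)*(-5170 + (-67/3 + (⅓)*16)) = -68304*(-5170 + (-67/3 + 16/3)) = -68304*(-5170 - 17) = -68304*(-5187) = 354292848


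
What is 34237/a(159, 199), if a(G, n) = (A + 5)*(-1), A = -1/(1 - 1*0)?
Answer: -34237/4 ≈ -8559.3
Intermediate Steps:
A = -1 (A = -1/(1 + 0) = -1/1 = -1*1 = -1)
a(G, n) = -4 (a(G, n) = (-1 + 5)*(-1) = 4*(-1) = -4)
34237/a(159, 199) = 34237/(-4) = 34237*(-1/4) = -34237/4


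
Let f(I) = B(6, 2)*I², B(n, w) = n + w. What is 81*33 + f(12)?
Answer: 3825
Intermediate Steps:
f(I) = 8*I² (f(I) = (6 + 2)*I² = 8*I²)
81*33 + f(12) = 81*33 + 8*12² = 2673 + 8*144 = 2673 + 1152 = 3825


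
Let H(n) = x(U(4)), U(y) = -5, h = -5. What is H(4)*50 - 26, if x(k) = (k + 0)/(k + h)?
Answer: -1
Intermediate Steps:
x(k) = k/(-5 + k) (x(k) = (k + 0)/(k - 5) = k/(-5 + k))
H(n) = ½ (H(n) = -5/(-5 - 5) = -5/(-10) = -5*(-⅒) = ½)
H(4)*50 - 26 = (½)*50 - 26 = 25 - 26 = -1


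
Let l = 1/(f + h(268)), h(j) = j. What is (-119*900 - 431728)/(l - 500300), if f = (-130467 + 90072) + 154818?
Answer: 61798722148/57379907299 ≈ 1.0770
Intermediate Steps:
f = 114423 (f = -40395 + 154818 = 114423)
l = 1/114691 (l = 1/(114423 + 268) = 1/114691 ≈ 8.7191e-6)
(-119*900 - 431728)/(l - 500300) = (-119*900 - 431728)/(1/114691 - 500300) = (-107100 - 431728)/(-57379907299/114691) = -538828*(-114691/57379907299) = 61798722148/57379907299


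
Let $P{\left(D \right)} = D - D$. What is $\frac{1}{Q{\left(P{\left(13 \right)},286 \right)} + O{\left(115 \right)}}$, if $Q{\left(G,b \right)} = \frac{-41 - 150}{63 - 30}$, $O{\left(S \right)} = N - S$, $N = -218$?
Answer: $- \frac{33}{11180} \approx -0.0029517$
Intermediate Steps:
$O{\left(S \right)} = -218 - S$
$P{\left(D \right)} = 0$
$Q{\left(G,b \right)} = - \frac{191}{33}$
$\frac{1}{Q{\left(P{\left(13 \right)},286 \right)} + O{\left(115 \right)}} = \frac{1}{- \frac{191}{33} - 333} = \frac{1}{- \frac{11180}{33}} = - \frac{33}{11180}$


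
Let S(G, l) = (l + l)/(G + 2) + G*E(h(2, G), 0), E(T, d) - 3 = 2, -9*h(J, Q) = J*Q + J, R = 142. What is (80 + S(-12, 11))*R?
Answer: 12638/5 ≈ 2527.6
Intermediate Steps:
h(J, Q) = -J/9 - J*Q/9 (h(J, Q) = -(J*Q + J)/9 = -(J + J*Q)/9 = -J/9 - J*Q/9)
E(T, d) = 5 (E(T, d) = 3 + 2 = 5)
S(G, l) = 5*G + 2*l/(2 + G) (S(G, l) = (l + l)/(G + 2) + G*5 = (2*l)/(2 + G) + 5*G = 2*l/(2 + G) + 5*G = 5*G + 2*l/(2 + G))
(80 + S(-12, 11))*R = (80 + (2*11 + 5*(-12)² + 10*(-12))/(2 - 12))*142 = (80 + (22 + 5*144 - 120)/(-10))*142 = (80 - (22 + 720 - 120)/10)*142 = (80 - ⅒*622)*142 = (80 - 311/5)*142 = (89/5)*142 = 12638/5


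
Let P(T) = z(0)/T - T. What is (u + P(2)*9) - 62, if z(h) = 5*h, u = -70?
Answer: -150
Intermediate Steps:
P(T) = -T (P(T) = (5*0)/T - T = 0/T - T = 0 - T = -T)
(u + P(2)*9) - 62 = (-70 - 1*2*9) - 62 = (-70 - 2*9) - 62 = (-70 - 18) - 62 = -88 - 62 = -150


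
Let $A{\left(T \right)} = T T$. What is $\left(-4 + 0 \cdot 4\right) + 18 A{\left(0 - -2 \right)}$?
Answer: $68$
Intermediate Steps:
$A{\left(T \right)} = T^{2}$
$\left(-4 + 0 \cdot 4\right) + 18 A{\left(0 - -2 \right)} = \left(-4 + 0 \cdot 4\right) + 18 \left(0 - -2\right)^{2} = \left(-4 + 0\right) + 18 \left(0 + 2\right)^{2} = -4 + 18 \cdot 2^{2} = -4 + 18 \cdot 4 = -4 + 72 = 68$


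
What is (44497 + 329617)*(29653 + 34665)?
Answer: 24062264252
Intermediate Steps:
(44497 + 329617)*(29653 + 34665) = 374114*64318 = 24062264252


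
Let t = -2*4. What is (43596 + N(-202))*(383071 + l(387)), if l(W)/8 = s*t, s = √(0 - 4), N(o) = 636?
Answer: 16943996472 - 5661696*I ≈ 1.6944e+10 - 5.6617e+6*I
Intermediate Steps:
t = -8
s = 2*I (s = √(-4) = 2*I ≈ 2.0*I)
l(W) = -128*I (l(W) = 8*((2*I)*(-8)) = 8*(-16*I) = -128*I)
(43596 + N(-202))*(383071 + l(387)) = (43596 + 636)*(383071 - 128*I) = 44232*(383071 - 128*I) = 16943996472 - 5661696*I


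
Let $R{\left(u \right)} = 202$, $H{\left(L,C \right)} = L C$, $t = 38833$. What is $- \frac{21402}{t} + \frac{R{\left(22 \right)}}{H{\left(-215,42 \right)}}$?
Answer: $- \frac{100552163}{175330995} \approx -0.5735$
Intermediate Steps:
$H{\left(L,C \right)} = C L$
$- \frac{21402}{t} + \frac{R{\left(22 \right)}}{H{\left(-215,42 \right)}} = - \frac{21402}{38833} + \frac{202}{42 \left(-215\right)} = \left(-21402\right) \frac{1}{38833} + \frac{202}{-9030} = - \frac{21402}{38833} + 202 \left(- \frac{1}{9030}\right) = - \frac{21402}{38833} - \frac{101}{4515} = - \frac{100552163}{175330995}$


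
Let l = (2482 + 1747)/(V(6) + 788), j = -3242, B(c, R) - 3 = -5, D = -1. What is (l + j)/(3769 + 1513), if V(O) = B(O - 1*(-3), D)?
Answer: -2543983/4151652 ≈ -0.61276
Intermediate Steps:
B(c, R) = -2 (B(c, R) = 3 - 5 = -2)
V(O) = -2
l = 4229/786 (l = (2482 + 1747)/(-2 + 788) = 4229/786 ≈ 5.3804)
(l + j)/(3769 + 1513) = (4229/786 - 3242)/(3769 + 1513) = -2543983/786/5282 = -2543983/786*1/5282 = -2543983/4151652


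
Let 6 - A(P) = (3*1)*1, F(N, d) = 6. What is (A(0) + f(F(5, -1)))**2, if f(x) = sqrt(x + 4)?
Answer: (3 + sqrt(10))**2 ≈ 37.974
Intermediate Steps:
A(P) = 3 (A(P) = 6 - 3*1 = 6 - 3 = 3)
f(x) = sqrt(4 + x)
(A(0) + f(F(5, -1)))**2 = (3 + sqrt(4 + 6))**2 = (3 + sqrt(10))**2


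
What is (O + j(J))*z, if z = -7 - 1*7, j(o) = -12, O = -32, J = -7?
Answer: 616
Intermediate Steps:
z = -14 (z = -7 - 7 = -14)
(O + j(J))*z = (-32 - 12)*(-14) = -44*(-14) = 616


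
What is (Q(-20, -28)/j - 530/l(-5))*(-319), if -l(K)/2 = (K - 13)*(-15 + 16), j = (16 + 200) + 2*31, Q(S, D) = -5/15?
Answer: 5875661/1251 ≈ 4696.8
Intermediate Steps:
Q(S, D) = -1/3 (Q(S, D) = -5*1/15 = -1/3)
j = 278 (j = 216 + 62 = 278)
l(K) = 26 - 2*K (l(K) = -2*(K - 13)*(-15 + 16) = -2*(-13 + K) = 26 - 2*K)
(Q(-20, -28)/j - 530/l(-5))*(-319) = (-1/3/278 - 530/(26 - 2*(-5)))*(-319) = (-1/3*1/278 - 530/(26 + 10))*(-319) = (-1/834 - 530/36)*(-319) = (-1/834 - 530*1/36)*(-319) = (-1/834 - 265/18)*(-319) = -18419/1251*(-319) = 5875661/1251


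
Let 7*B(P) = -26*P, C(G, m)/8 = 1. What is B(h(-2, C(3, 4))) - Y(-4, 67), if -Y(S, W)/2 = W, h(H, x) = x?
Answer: 730/7 ≈ 104.29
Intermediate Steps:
C(G, m) = 8 (C(G, m) = 8*1 = 8)
B(P) = -26*P/7 (B(P) = (-26*P)/7 = -26*P/7)
Y(S, W) = -2*W
B(h(-2, C(3, 4))) - Y(-4, 67) = -26/7*8 - (-2)*67 = -208/7 - 1*(-134) = -208/7 + 134 = 730/7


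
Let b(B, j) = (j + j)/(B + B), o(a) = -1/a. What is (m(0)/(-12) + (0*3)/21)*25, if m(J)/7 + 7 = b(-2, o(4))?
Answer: 9625/96 ≈ 100.26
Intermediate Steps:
b(B, j) = j/B (b(B, j) = (2*j)/((2*B)) = (2*j)*(1/(2*B)) = j/B)
m(J) = -385/8 (m(J) = -49 + 7*(-1/4/(-2)) = -49 + 7*(-1*¼*(-½)) = -49 + 7*(-¼*(-½)) = -49 + 7*(⅛) = -49 + 7/8 = -385/8)
(m(0)/(-12) + (0*3)/21)*25 = (-385/8/(-12) + (0*3)/21)*25 = (-385/8*(-1/12) + 0*(1/21))*25 = (385/96 + 0)*25 = (385/96)*25 = 9625/96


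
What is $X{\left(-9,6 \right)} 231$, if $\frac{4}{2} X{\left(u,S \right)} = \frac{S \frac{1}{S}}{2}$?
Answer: $\frac{231}{4} \approx 57.75$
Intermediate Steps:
$X{\left(u,S \right)} = \frac{1}{4}$ ($X{\left(u,S \right)} = \frac{\frac{S}{S} \frac{1}{2}}{2} = \frac{1 \cdot \frac{1}{2}}{2} = \frac{1}{2} \cdot \frac{1}{2} = \frac{1}{4}$)
$X{\left(-9,6 \right)} 231 = \frac{1}{4} \cdot 231 = \frac{231}{4}$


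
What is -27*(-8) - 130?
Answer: 86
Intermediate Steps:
-27*(-8) - 130 = 216 - 130 = 86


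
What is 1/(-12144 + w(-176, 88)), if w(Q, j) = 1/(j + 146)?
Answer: -234/2841695 ≈ -8.2345e-5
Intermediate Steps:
w(Q, j) = 1/(146 + j)
1/(-12144 + w(-176, 88)) = 1/(-12144 + 1/(146 + 88)) = 1/(-12144 + 1/234) = 1/(-2841695/234) = -234/2841695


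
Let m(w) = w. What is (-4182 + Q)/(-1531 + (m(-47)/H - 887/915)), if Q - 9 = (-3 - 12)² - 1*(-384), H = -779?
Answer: 2540365740/1091921803 ≈ 2.3265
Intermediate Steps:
Q = 618 (Q = 9 + ((-3 - 12)² - 1*(-384)) = 9 + ((-15)² + 384) = 9 + (225 + 384) = 9 + 609 = 618)
(-4182 + Q)/(-1531 + (m(-47)/H - 887/915)) = (-4182 + 618)/(-1531 + (-47/(-779) - 887/915)) = -3564/(-1531 + (-47*(-1/779) - 887*1/915)) = -3564/(-1531 + (47/779 - 887/915)) = -3564/(-1531 - 647968/712785) = -3564/(-1091921803/712785) = -3564*(-712785/1091921803) = 2540365740/1091921803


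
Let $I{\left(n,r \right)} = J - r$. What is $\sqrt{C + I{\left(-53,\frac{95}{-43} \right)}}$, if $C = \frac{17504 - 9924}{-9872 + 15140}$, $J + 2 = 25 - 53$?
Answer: $\frac{i \sqrt{84512140230}}{56631} \approx 5.1334 i$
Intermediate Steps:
$J = -30$ ($J = -2 + \left(25 - 53\right) = -2 - 28 = -30$)
$C = \frac{1895}{1317}$ ($C = \frac{7580}{5268} = 7580 \cdot \frac{1}{5268} = \frac{1895}{1317} \approx 1.4389$)
$I{\left(n,r \right)} = -30 - r$
$\sqrt{C + I{\left(-53,\frac{95}{-43} \right)}} = \sqrt{\frac{1895}{1317} - \left(30 + \frac{95}{-43}\right)} = \sqrt{\frac{1895}{1317} - \left(30 + 95 \left(- \frac{1}{43}\right)\right)} = \sqrt{\frac{1895}{1317} - \frac{1195}{43}} = \sqrt{- \frac{1492330}{56631}} = \frac{i \sqrt{84512140230}}{56631}$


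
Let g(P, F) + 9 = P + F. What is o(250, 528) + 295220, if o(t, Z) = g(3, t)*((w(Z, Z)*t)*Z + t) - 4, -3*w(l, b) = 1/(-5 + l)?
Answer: 175564968/523 ≈ 3.3569e+5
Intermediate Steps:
w(l, b) = -1/(3*(-5 + l))
g(P, F) = -9 + F + P (g(P, F) = -9 + (P + F) = -9 + (F + P) = -9 + F + P)
o(t, Z) = -4 + (-6 + t)*(t - Z*t/(-15 + 3*Z)) (o(t, Z) = (-9 + t + 3)*(((-1/(-15 + 3*Z))*t)*Z + t) - 4 = (-6 + t)*((-t/(-15 + 3*Z))*Z + t) - 4 = (-6 + t)*(-Z*t/(-15 + 3*Z) + t) - 4 = (-6 + t)*(t - Z*t/(-15 + 3*Z)) - 4 = -4 + (-6 + t)*(t - Z*t/(-15 + 3*Z)))
o(250, 528) + 295220 = ((-5 + 528)*(-4 + 250*(-6 + 250)) - ⅓*528*250*(-6 + 250))/(-5 + 528) + 295220 = (523*(-4 + 250*244) - ⅓*528*250*244)/523 + 295220 = (523*(-4 + 61000) - 10736000)/523 + 295220 = (523*60996 - 10736000)/523 + 295220 = (31900908 - 10736000)/523 + 295220 = (1/523)*21164908 + 295220 = 21164908/523 + 295220 = 175564968/523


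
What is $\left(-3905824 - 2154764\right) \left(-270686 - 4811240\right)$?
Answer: $30799459732488$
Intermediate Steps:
$\left(-3905824 - 2154764\right) \left(-270686 - 4811240\right) = \left(-6060588\right) \left(-5081926\right) = 30799459732488$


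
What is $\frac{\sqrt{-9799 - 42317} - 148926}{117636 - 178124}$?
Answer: $\frac{74463}{30244} - \frac{i \sqrt{13029}}{30244} \approx 2.4621 - 0.0037741 i$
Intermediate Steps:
$\frac{\sqrt{-9799 - 42317} - 148926}{117636 - 178124} = \frac{\sqrt{-52116} - 148926}{-60488} = \left(2 i \sqrt{13029} - 148926\right) \left(- \frac{1}{60488}\right) = \left(-148926 + 2 i \sqrt{13029}\right) \left(- \frac{1}{60488}\right) = \frac{74463}{30244} - \frac{i \sqrt{13029}}{30244}$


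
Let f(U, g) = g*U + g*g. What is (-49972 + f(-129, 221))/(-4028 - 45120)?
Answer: 7410/12287 ≈ 0.60308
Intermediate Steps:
f(U, g) = g² + U*g (f(U, g) = U*g + g² = g² + U*g)
(-49972 + f(-129, 221))/(-4028 - 45120) = (-49972 + 221*(-129 + 221))/(-4028 - 45120) = (-49972 + 221*92)/(-49148) = (-49972 + 20332)*(-1/49148) = -29640*(-1/49148) = 7410/12287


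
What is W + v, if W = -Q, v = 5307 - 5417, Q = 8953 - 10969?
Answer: 1906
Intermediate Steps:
Q = -2016
v = -110
W = 2016 (W = -1*(-2016) = 2016)
W + v = 2016 - 110 = 1906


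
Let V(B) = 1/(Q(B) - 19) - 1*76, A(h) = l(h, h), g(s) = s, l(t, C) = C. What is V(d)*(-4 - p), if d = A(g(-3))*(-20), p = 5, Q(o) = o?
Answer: 28035/41 ≈ 683.78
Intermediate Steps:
A(h) = h
d = 60 (d = -3*(-20) = 60)
V(B) = -76 + 1/(-19 + B) (V(B) = 1/(B - 19) - 1*76 = 1/(-19 + B) - 76 = -76 + 1/(-19 + B))
V(d)*(-4 - p) = ((1445 - 76*60)/(-19 + 60))*(-4 - 1*5) = ((1445 - 4560)/41)*(-4 - 5) = ((1/41)*(-3115))*(-9) = -3115/41*(-9) = 28035/41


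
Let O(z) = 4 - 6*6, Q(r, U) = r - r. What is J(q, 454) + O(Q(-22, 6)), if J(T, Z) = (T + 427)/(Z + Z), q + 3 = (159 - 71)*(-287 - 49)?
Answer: -14550/227 ≈ -64.097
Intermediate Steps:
Q(r, U) = 0
q = -29571 (q = -3 + (159 - 71)*(-287 - 49) = -3 + 88*(-336) = -3 - 29568 = -29571)
O(z) = -32 (O(z) = 4 - 36 = -32)
J(T, Z) = (427 + T)/(2*Z) (J(T, Z) = (427 + T)/((2*Z)) = (427 + T)*(1/(2*Z)) = (427 + T)/(2*Z))
J(q, 454) + O(Q(-22, 6)) = (1/2)*(427 - 29571)/454 - 32 = (1/2)*(1/454)*(-29144) - 32 = -7286/227 - 32 = -14550/227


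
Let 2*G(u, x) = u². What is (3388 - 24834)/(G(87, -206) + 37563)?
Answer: -42892/82695 ≈ -0.51868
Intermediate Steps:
G(u, x) = u²/2
(3388 - 24834)/(G(87, -206) + 37563) = (3388 - 24834)/((½)*87² + 37563) = -21446/((½)*7569 + 37563) = -21446/(7569/2 + 37563) = -21446/82695/2 = -21446*2/82695 = -42892/82695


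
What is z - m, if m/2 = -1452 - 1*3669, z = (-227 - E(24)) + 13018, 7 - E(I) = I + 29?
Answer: 23079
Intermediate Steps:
E(I) = -22 - I (E(I) = 7 - (I + 29) = 7 - (29 + I) = 7 + (-29 - I) = -22 - I)
z = 12837 (z = (-227 - (-22 - 1*24)) + 13018 = (-227 - (-22 - 24)) + 13018 = (-227 - 1*(-46)) + 13018 = (-227 + 46) + 13018 = -181 + 13018 = 12837)
m = -10242 (m = 2*(-1452 - 1*3669) = 2*(-1452 - 3669) = 2*(-5121) = -10242)
z - m = 12837 - 1*(-10242) = 12837 + 10242 = 23079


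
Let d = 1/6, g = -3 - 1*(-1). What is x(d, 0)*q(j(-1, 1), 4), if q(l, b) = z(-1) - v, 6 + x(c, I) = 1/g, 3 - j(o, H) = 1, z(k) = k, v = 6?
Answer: 91/2 ≈ 45.500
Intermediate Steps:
j(o, H) = 2 (j(o, H) = 3 - 1*1 = 3 - 1 = 2)
g = -2 (g = -3 + 1 = -2)
d = 1/6 ≈ 0.16667
x(c, I) = -13/2 (x(c, I) = -6 + 1/(-2) = -6 - 1/2 = -13/2)
q(l, b) = -7 (q(l, b) = -1 - 1*6 = -1 - 6 = -7)
x(d, 0)*q(j(-1, 1), 4) = -13/2*(-7) = 91/2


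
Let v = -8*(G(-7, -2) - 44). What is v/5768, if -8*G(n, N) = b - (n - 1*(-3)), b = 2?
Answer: 179/2884 ≈ 0.062067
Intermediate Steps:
G(n, N) = ⅛ + n/8 (G(n, N) = -(2 - (n - 1*(-3)))/8 = -(2 - (n + 3))/8 = -(2 - (3 + n))/8 = -(2 + (-3 - n))/8 = -(-1 - n)/8 = ⅛ + n/8)
v = 358 (v = -8*((⅛ + (⅛)*(-7)) - 44) = -8*((⅛ - 7/8) - 44) = -8*(-¾ - 44) = -8*(-179/4) = 358)
v/5768 = 358/5768 = 358*(1/5768) = 179/2884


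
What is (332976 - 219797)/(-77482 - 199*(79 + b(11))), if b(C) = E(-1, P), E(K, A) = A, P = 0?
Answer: -10289/8473 ≈ -1.2143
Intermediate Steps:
b(C) = 0
(332976 - 219797)/(-77482 - 199*(79 + b(11))) = (332976 - 219797)/(-77482 - 199*(79 + 0)) = 113179/(-77482 - 199*79) = 113179/(-77482 - 15721) = 113179/(-93203) = 113179*(-1/93203) = -10289/8473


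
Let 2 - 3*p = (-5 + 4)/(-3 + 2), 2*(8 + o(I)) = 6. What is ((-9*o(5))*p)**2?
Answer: 225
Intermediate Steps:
o(I) = -5 (o(I) = -8 + (1/2)*6 = -8 + 3 = -5)
p = 1/3 (p = 2/3 - (-5 + 4)/(3*(-3 + 2)) = 2/3 - (-1)/(3*(-1)) = 2/3 - (-1)*(-1)/3 = 2/3 - 1/3*1 = 2/3 - 1/3 = 1/3 ≈ 0.33333)
((-9*o(5))*p)**2 = (-9*(-5)*(1/3))**2 = (45*(1/3))**2 = 15**2 = 225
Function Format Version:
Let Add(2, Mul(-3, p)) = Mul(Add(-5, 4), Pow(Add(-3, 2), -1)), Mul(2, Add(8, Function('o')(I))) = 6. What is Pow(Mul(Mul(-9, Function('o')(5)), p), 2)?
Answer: 225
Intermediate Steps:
Function('o')(I) = -5 (Function('o')(I) = Add(-8, Mul(Rational(1, 2), 6)) = Add(-8, 3) = -5)
p = Rational(1, 3) (p = Add(Rational(2, 3), Mul(Rational(-1, 3), Mul(Add(-5, 4), Pow(Add(-3, 2), -1)))) = Add(Rational(2, 3), Mul(Rational(-1, 3), Mul(-1, Pow(-1, -1)))) = Add(Rational(2, 3), Mul(Rational(-1, 3), Mul(-1, -1))) = Add(Rational(2, 3), Mul(Rational(-1, 3), 1)) = Add(Rational(2, 3), Rational(-1, 3)) = Rational(1, 3) ≈ 0.33333)
Pow(Mul(Mul(-9, Function('o')(5)), p), 2) = Pow(Mul(Mul(-9, -5), Rational(1, 3)), 2) = Pow(Mul(45, Rational(1, 3)), 2) = Pow(15, 2) = 225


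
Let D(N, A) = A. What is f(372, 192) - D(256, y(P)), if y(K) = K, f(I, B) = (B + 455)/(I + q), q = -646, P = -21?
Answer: 5107/274 ≈ 18.639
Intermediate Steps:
f(I, B) = (455 + B)/(-646 + I) (f(I, B) = (B + 455)/(I - 646) = (455 + B)/(-646 + I))
f(372, 192) - D(256, y(P)) = (455 + 192)/(-646 + 372) - 1*(-21) = 647/(-274) + 21 = -1/274*647 + 21 = -647/274 + 21 = 5107/274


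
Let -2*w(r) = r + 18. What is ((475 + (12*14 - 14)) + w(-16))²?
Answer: 394384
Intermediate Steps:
w(r) = -9 - r/2 (w(r) = -(r + 18)/2 = -(18 + r)/2 = -9 - r/2)
((475 + (12*14 - 14)) + w(-16))² = ((475 + (12*14 - 14)) + (-9 - ½*(-16)))² = ((475 + (168 - 14)) + (-9 + 8))² = ((475 + 154) - 1)² = (629 - 1)² = 628² = 394384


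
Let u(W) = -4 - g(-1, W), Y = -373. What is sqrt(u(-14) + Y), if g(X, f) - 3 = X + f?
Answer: I*sqrt(365) ≈ 19.105*I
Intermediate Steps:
g(X, f) = 3 + X + f (g(X, f) = 3 + (X + f) = 3 + X + f)
u(W) = -6 - W (u(W) = -4 - (3 - 1 + W) = -4 - (2 + W) = -4 + (-2 - W) = -6 - W)
sqrt(u(-14) + Y) = sqrt((-6 - 1*(-14)) - 373) = sqrt((-6 + 14) - 373) = sqrt(8 - 373) = sqrt(-365) = I*sqrt(365)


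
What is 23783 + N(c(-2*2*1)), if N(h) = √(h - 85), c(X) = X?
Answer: 23783 + I*√89 ≈ 23783.0 + 9.434*I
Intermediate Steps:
N(h) = √(-85 + h)
23783 + N(c(-2*2*1)) = 23783 + √(-85 - 2*2*1) = 23783 + √(-85 - 4*1) = 23783 + √(-85 - 4) = 23783 + √(-89) = 23783 + I*√89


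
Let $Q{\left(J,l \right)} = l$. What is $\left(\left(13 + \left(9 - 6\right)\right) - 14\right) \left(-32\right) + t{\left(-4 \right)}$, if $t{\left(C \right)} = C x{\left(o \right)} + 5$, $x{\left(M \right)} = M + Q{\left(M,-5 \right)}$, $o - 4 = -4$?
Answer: $-39$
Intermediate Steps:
$o = 0$ ($o = 4 - 4 = 0$)
$x{\left(M \right)} = -5 + M$ ($x{\left(M \right)} = M - 5 = -5 + M$)
$t{\left(C \right)} = 5 - 5 C$ ($t{\left(C \right)} = C \left(-5 + 0\right) + 5 = C \left(-5\right) + 5 = - 5 C + 5 = 5 - 5 C$)
$\left(\left(13 + \left(9 - 6\right)\right) - 14\right) \left(-32\right) + t{\left(-4 \right)} = \left(\left(13 + \left(9 - 6\right)\right) - 14\right) \left(-32\right) + \left(5 - -20\right) = \left(\left(13 + \left(9 - 6\right)\right) - 14\right) \left(-32\right) + \left(5 + 20\right) = \left(\left(13 + 3\right) - 14\right) \left(-32\right) + 25 = \left(16 - 14\right) \left(-32\right) + 25 = 2 \left(-32\right) + 25 = -64 + 25 = -39$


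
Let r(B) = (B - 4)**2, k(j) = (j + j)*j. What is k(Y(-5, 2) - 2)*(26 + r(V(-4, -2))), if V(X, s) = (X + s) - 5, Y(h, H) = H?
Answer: 0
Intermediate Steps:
k(j) = 2*j**2 (k(j) = (2*j)*j = 2*j**2)
V(X, s) = -5 + X + s
r(B) = (-4 + B)**2
k(Y(-5, 2) - 2)*(26 + r(V(-4, -2))) = (2*(2 - 2)**2)*(26 + (-4 + (-5 - 4 - 2))**2) = (2*0**2)*(26 + (-4 - 11)**2) = (2*0)*(26 + (-15)**2) = 0*(26 + 225) = 0*251 = 0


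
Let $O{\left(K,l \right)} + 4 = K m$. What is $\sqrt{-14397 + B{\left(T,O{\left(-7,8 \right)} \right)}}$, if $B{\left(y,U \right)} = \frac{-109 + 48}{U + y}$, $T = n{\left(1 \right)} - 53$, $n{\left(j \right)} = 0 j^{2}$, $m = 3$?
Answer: $\frac{i \sqrt{87586590}}{78} \approx 119.98 i$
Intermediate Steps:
$n{\left(j \right)} = 0$
$T = -53$ ($T = 0 - 53 = -53$)
$O{\left(K,l \right)} = -4 + 3 K$ ($O{\left(K,l \right)} = -4 + K 3 = -4 + 3 K$)
$B{\left(y,U \right)} = - \frac{61}{U + y}$
$\sqrt{-14397 + B{\left(T,O{\left(-7,8 \right)} \right)}} = \sqrt{-14397 - \frac{61}{\left(-4 + 3 \left(-7\right)\right) - 53}} = \sqrt{-14397 - \frac{61}{\left(-4 - 21\right) - 53}} = \sqrt{-14397 - \frac{61}{-25 - 53}} = \sqrt{-14397 - \frac{61}{-78}} = \sqrt{-14397 - - \frac{61}{78}} = \sqrt{-14397 + \frac{61}{78}} = \sqrt{- \frac{1122905}{78}} = \frac{i \sqrt{87586590}}{78}$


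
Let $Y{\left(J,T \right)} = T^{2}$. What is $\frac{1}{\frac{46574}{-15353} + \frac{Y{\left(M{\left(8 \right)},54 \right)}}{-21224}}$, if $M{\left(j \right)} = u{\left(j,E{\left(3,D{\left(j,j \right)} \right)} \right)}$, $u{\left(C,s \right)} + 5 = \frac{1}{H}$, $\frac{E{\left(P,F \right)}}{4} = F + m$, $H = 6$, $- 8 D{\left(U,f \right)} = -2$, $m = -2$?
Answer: $- \frac{81463018}{258313981} \approx -0.31536$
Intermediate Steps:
$D{\left(U,f \right)} = \frac{1}{4}$ ($D{\left(U,f \right)} = \left(- \frac{1}{8}\right) \left(-2\right) = \frac{1}{4}$)
$E{\left(P,F \right)} = -8 + 4 F$ ($E{\left(P,F \right)} = 4 \left(F - 2\right) = 4 \left(-2 + F\right) = -8 + 4 F$)
$u{\left(C,s \right)} = - \frac{29}{6}$ ($u{\left(C,s \right)} = -5 + \frac{1}{6} = - \frac{29}{6}$)
$M{\left(j \right)} = - \frac{29}{6}$
$\frac{1}{\frac{46574}{-15353} + \frac{Y{\left(M{\left(8 \right)},54 \right)}}{-21224}} = \frac{1}{\frac{46574}{-15353} + \frac{54^{2}}{-21224}} = \frac{1}{46574 \left(- \frac{1}{15353}\right) + 2916 \left(- \frac{1}{21224}\right)} = \frac{1}{- \frac{46574}{15353} - \frac{729}{5306}} = \frac{1}{- \frac{258313981}{81463018}} = - \frac{81463018}{258313981}$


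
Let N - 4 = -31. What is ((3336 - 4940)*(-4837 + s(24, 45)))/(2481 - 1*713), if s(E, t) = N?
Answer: 975232/221 ≈ 4412.8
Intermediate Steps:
N = -27 (N = 4 - 31 = -27)
s(E, t) = -27
((3336 - 4940)*(-4837 + s(24, 45)))/(2481 - 1*713) = ((3336 - 4940)*(-4837 - 27))/(2481 - 1*713) = (-1604*(-4864))/(2481 - 713) = 7801856/1768 = 7801856*(1/1768) = 975232/221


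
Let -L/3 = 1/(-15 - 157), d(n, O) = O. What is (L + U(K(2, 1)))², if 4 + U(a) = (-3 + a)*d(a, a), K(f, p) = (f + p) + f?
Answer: 1071225/29584 ≈ 36.210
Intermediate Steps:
K(f, p) = p + 2*f
U(a) = -4 + a*(-3 + a) (U(a) = -4 + (-3 + a)*a = -4 + a*(-3 + a))
L = 3/172 (L = -3/(-15 - 157) = -3/(-172) = -3*(-1/172) = 3/172 ≈ 0.017442)
(L + U(K(2, 1)))² = (3/172 + (-4 + (1 + 2*2)² - 3*(1 + 2*2)))² = (3/172 + (-4 + (1 + 4)² - 3*(1 + 4)))² = (3/172 + (-4 + 5² - 3*5))² = (3/172 + (-4 + 25 - 15))² = (3/172 + 6)² = (1035/172)² = 1071225/29584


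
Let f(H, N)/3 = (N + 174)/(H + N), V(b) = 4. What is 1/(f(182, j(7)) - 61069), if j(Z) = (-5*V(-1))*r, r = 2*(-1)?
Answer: -37/2259446 ≈ -1.6376e-5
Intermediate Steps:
r = -2
j(Z) = 40 (j(Z) = -5*4*(-2) = -20*(-2) = 40)
f(H, N) = 3*(174 + N)/(H + N) (f(H, N) = 3*((N + 174)/(H + N)) = 3*((174 + N)/(H + N)) = 3*(174 + N)/(H + N))
1/(f(182, j(7)) - 61069) = 1/(3*(174 + 40)/(182 + 40) - 61069) = 1/(3*214/222 - 61069) = 1/(3*(1/222)*214 - 61069) = 1/(107/37 - 61069) = 1/(-2259446/37) = -37/2259446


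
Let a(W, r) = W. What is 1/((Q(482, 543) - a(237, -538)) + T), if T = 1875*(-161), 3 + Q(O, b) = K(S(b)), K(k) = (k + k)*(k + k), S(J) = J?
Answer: 1/877281 ≈ 1.1399e-6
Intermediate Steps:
K(k) = 4*k² (K(k) = (2*k)*(2*k) = 4*k²)
Q(O, b) = -3 + 4*b²
T = -301875
1/((Q(482, 543) - a(237, -538)) + T) = 1/(((-3 + 4*543²) - 1*237) - 301875) = 1/(((-3 + 4*294849) - 237) - 301875) = 1/(((-3 + 1179396) - 237) - 301875) = 1/((1179393 - 237) - 301875) = 1/(1179156 - 301875) = 1/877281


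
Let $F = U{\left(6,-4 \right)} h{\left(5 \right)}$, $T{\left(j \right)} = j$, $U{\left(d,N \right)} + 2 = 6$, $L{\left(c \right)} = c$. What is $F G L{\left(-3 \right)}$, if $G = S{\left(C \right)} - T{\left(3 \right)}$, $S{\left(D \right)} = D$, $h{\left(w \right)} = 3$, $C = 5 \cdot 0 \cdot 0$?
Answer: $108$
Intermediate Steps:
$C = 0$ ($C = 0 \cdot 0 = 0$)
$U{\left(d,N \right)} = 4$ ($U{\left(d,N \right)} = -2 + 6 = 4$)
$F = 12$ ($F = 4 \cdot 3 = 12$)
$G = -3$ ($G = 0 - 3 = -3$)
$F G L{\left(-3 \right)} = 12 \left(\left(-3\right) \left(-3\right)\right) = 12 \cdot 9 = 108$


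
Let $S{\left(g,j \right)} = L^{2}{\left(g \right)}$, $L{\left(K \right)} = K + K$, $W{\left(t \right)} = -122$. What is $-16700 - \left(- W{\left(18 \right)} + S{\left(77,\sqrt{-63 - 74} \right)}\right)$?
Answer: $-40538$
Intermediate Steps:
$L{\left(K \right)} = 2 K$
$S{\left(g,j \right)} = 4 g^{2}$ ($S{\left(g,j \right)} = \left(2 g\right)^{2} = 4 g^{2}$)
$-16700 - \left(- W{\left(18 \right)} + S{\left(77,\sqrt{-63 - 74} \right)}\right) = -16700 - \left(122 + 4 \cdot 77^{2}\right) = -16700 - \left(122 + 4 \cdot 5929\right) = -16700 - 23838 = -40538$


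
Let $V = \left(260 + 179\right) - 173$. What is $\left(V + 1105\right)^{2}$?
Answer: $1879641$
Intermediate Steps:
$V = 266$ ($V = 439 - 173 = 266$)
$\left(V + 1105\right)^{2} = \left(266 + 1105\right)^{2} = 1371^{2} = 1879641$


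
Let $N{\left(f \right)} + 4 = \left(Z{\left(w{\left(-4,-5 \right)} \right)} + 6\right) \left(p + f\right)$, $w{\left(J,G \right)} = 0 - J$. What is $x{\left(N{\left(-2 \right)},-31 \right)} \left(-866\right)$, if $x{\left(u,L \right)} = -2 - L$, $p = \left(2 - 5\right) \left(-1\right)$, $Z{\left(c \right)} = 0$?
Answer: $-25114$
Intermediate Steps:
$w{\left(J,G \right)} = - J$
$p = 3$ ($p = \left(-3\right) \left(-1\right) = 3$)
$N{\left(f \right)} = 14 + 6 f$ ($N{\left(f \right)} = -4 + \left(0 + 6\right) \left(3 + f\right) = -4 + 6 \left(3 + f\right) = -4 + \left(18 + 6 f\right) = 14 + 6 f$)
$x{\left(N{\left(-2 \right)},-31 \right)} \left(-866\right) = \left(-2 - -31\right) \left(-866\right) = \left(-2 + 31\right) \left(-866\right) = 29 \left(-866\right) = -25114$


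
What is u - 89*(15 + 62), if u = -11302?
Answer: -18155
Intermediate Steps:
u - 89*(15 + 62) = -11302 - 89*(15 + 62) = -11302 - 89*77 = -11302 - 6853 = -18155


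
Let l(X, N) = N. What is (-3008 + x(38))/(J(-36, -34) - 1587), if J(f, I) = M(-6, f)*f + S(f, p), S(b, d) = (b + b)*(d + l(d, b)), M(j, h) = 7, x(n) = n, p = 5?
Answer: -990/131 ≈ -7.5573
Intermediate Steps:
S(b, d) = 2*b*(b + d) (S(b, d) = (b + b)*(d + b) = (2*b)*(b + d) = 2*b*(b + d))
J(f, I) = 7*f + 2*f*(5 + f) (J(f, I) = 7*f + 2*f*(f + 5) = 7*f + 2*f*(5 + f))
(-3008 + x(38))/(J(-36, -34) - 1587) = (-3008 + 38)/(-36*(17 + 2*(-36)) - 1587) = -2970/(-36*(17 - 72) - 1587) = -2970/(-36*(-55) - 1587) = -2970/(1980 - 1587) = -2970/393 = -2970*1/393 = -990/131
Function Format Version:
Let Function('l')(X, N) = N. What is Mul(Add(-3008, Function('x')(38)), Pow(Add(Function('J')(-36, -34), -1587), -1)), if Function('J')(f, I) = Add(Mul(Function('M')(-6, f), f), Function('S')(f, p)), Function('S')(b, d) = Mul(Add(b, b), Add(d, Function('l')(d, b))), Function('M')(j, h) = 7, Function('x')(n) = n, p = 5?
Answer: Rational(-990, 131) ≈ -7.5573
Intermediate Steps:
Function('S')(b, d) = Mul(2, b, Add(b, d)) (Function('S')(b, d) = Mul(Add(b, b), Add(d, b)) = Mul(Mul(2, b), Add(b, d)) = Mul(2, b, Add(b, d)))
Function('J')(f, I) = Add(Mul(7, f), Mul(2, f, Add(5, f))) (Function('J')(f, I) = Add(Mul(7, f), Mul(2, f, Add(f, 5))) = Add(Mul(7, f), Mul(2, f, Add(5, f))))
Mul(Add(-3008, Function('x')(38)), Pow(Add(Function('J')(-36, -34), -1587), -1)) = Mul(Add(-3008, 38), Pow(Add(Mul(-36, Add(17, Mul(2, -36))), -1587), -1)) = Mul(-2970, Pow(Add(Mul(-36, Add(17, -72)), -1587), -1)) = Mul(-2970, Pow(Add(Mul(-36, -55), -1587), -1)) = Mul(-2970, Pow(Add(1980, -1587), -1)) = Mul(-2970, Pow(393, -1)) = Mul(-2970, Rational(1, 393)) = Rational(-990, 131)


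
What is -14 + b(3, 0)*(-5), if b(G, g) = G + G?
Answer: -44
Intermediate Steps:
b(G, g) = 2*G
-14 + b(3, 0)*(-5) = -14 + (2*3)*(-5) = -14 + 6*(-5) = -14 - 30 = -44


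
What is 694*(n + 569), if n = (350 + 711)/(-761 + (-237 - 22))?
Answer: 201023693/510 ≈ 3.9416e+5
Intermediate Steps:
n = -1061/1020 (n = 1061/(-761 - 259) = 1061/(-1020) = 1061*(-1/1020) = -1061/1020 ≈ -1.0402)
694*(n + 569) = 694*(-1061/1020 + 569) = 694*(579319/1020) = 201023693/510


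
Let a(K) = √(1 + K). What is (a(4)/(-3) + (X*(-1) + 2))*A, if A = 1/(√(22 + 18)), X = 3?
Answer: √10*(-3 - √5)/60 ≈ -0.27597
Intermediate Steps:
A = √10/20 (A = 1/(√40) = 1/(2*√10) = √10/20 ≈ 0.15811)
(a(4)/(-3) + (X*(-1) + 2))*A = (√(1 + 4)/(-3) + (3*(-1) + 2))*(√10/20) = (√5*(-⅓) + (-3 + 2))*(√10/20) = (-√5/3 - 1)*(√10/20) = (-1 - √5/3)*(√10/20) = √10*(-1 - √5/3)/20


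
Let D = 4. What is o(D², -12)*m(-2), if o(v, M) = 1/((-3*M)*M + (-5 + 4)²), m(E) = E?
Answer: 2/431 ≈ 0.0046404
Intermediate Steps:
o(v, M) = 1/(1 - 3*M²) (o(v, M) = 1/(-3*M² + (-1)²) = 1/(-3*M² + 1) = 1/(1 - 3*M²))
o(D², -12)*m(-2) = -1/(-1 + 3*(-12)²)*(-2) = -1/(-1 + 3*144)*(-2) = -1/(-1 + 432)*(-2) = -1/431*(-2) = 2/431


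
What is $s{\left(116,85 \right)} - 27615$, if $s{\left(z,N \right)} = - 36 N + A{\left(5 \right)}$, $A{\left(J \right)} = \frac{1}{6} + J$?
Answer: $- \frac{184019}{6} \approx -30670.0$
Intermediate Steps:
$A{\left(J \right)} = \frac{1}{6} + J$
$s{\left(z,N \right)} = \frac{31}{6} - 36 N$ ($s{\left(z,N \right)} = - 36 N + \left(\frac{1}{6} + 5\right) = - 36 N + \frac{31}{6} = \frac{31}{6} - 36 N$)
$s{\left(116,85 \right)} - 27615 = \left(\frac{31}{6} - 3060\right) - 27615 = - \frac{18329}{6} - 27615 = - \frac{184019}{6}$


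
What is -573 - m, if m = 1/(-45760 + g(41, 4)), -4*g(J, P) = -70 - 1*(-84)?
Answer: -52444969/91527 ≈ -573.00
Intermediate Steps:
g(J, P) = -7/2 (g(J, P) = -(-70 - 1*(-84))/4 = -(-70 + 84)/4 = -¼*14 = -7/2)
m = -2/91527 (m = 1/(-45760 - 7/2) = 1/(-91527/2) = -2/91527 ≈ -2.1851e-5)
-573 - m = -573 - 1*(-2/91527) = -573 + 2/91527 = -52444969/91527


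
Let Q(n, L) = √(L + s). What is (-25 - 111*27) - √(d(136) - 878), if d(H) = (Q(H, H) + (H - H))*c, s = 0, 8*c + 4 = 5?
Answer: -3022 - I*√(3512 - √34)/2 ≈ -3022.0 - 29.606*I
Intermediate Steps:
c = ⅛ (c = -½ + (⅛)*5 = -½ + 5/8 = ⅛ ≈ 0.12500)
Q(n, L) = √L (Q(n, L) = √(L + 0) = √L)
d(H) = √H/8 (d(H) = (√H + (H - H))*(⅛) = (√H + 0)*(⅛) = √H*(⅛) = √H/8)
(-25 - 111*27) - √(d(136) - 878) = (-25 - 111*27) - √(√136/8 - 878) = (-25 - 2997) - √((2*√34)/8 - 878) = -3022 - √(√34/4 - 878) = -3022 - √(-878 + √34/4)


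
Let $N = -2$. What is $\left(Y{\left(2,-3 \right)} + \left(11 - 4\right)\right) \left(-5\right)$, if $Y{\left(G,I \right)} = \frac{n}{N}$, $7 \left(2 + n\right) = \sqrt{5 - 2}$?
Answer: $-40 + \frac{5 \sqrt{3}}{14} \approx -39.381$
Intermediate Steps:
$n = -2 + \frac{\sqrt{3}}{7}$ ($n = -2 + \frac{\sqrt{5 - 2}}{7} = -2 + \frac{\sqrt{3}}{7} \approx -1.7526$)
$Y{\left(G,I \right)} = 1 - \frac{\sqrt{3}}{14}$ ($Y{\left(G,I \right)} = \frac{-2 + \frac{\sqrt{3}}{7}}{-2} = \left(-2 + \frac{\sqrt{3}}{7}\right) \left(- \frac{1}{2}\right) = 1 - \frac{\sqrt{3}}{14}$)
$\left(Y{\left(2,-3 \right)} + \left(11 - 4\right)\right) \left(-5\right) = \left(\left(1 - \frac{\sqrt{3}}{14}\right) + \left(11 - 4\right)\right) \left(-5\right) = \left(\left(1 - \frac{\sqrt{3}}{14}\right) + 7\right) \left(-5\right) = \left(8 - \frac{\sqrt{3}}{14}\right) \left(-5\right) = -40 + \frac{5 \sqrt{3}}{14}$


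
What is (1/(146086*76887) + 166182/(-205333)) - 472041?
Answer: -1088681222568519540137/2306323721865906 ≈ -4.7204e+5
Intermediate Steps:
(1/(146086*76887) + 166182/(-205333)) - 472041 = ((1/146086)*(1/76887) + 166182*(-1/205333)) - 472041 = (1/11232114282 - 166182/205333) - 472041 = -1866575215405991/2306323721865906 - 472041 = -1088681222568519540137/2306323721865906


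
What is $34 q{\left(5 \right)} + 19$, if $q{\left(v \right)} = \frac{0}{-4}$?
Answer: $19$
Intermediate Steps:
$q{\left(v \right)} = 0$ ($q{\left(v \right)} = 0 \left(- \frac{1}{4}\right) = 0$)
$34 q{\left(5 \right)} + 19 = 34 \cdot 0 + 19 = 0 + 19 = 19$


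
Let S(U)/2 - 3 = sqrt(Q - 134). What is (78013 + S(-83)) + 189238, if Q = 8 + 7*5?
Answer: 267257 + 2*I*sqrt(91) ≈ 2.6726e+5 + 19.079*I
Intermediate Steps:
Q = 43 (Q = 8 + 35 = 43)
S(U) = 6 + 2*I*sqrt(91) (S(U) = 6 + 2*sqrt(43 - 134) = 6 + 2*sqrt(-91) = 6 + 2*(I*sqrt(91)) = 6 + 2*I*sqrt(91))
(78013 + S(-83)) + 189238 = (78013 + (6 + 2*I*sqrt(91))) + 189238 = (78019 + 2*I*sqrt(91)) + 189238 = 267257 + 2*I*sqrt(91)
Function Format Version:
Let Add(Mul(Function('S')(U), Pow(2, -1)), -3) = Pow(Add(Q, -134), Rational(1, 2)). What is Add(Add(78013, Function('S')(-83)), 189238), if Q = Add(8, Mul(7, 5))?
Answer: Add(267257, Mul(2, I, Pow(91, Rational(1, 2)))) ≈ Add(2.6726e+5, Mul(19.079, I))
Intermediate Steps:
Q = 43 (Q = Add(8, 35) = 43)
Function('S')(U) = Add(6, Mul(2, I, Pow(91, Rational(1, 2)))) (Function('S')(U) = Add(6, Mul(2, Pow(Add(43, -134), Rational(1, 2)))) = Add(6, Mul(2, Pow(-91, Rational(1, 2)))) = Add(6, Mul(2, Mul(I, Pow(91, Rational(1, 2))))) = Add(6, Mul(2, I, Pow(91, Rational(1, 2)))))
Add(Add(78013, Function('S')(-83)), 189238) = Add(Add(78013, Add(6, Mul(2, I, Pow(91, Rational(1, 2))))), 189238) = Add(Add(78019, Mul(2, I, Pow(91, Rational(1, 2)))), 189238) = Add(267257, Mul(2, I, Pow(91, Rational(1, 2))))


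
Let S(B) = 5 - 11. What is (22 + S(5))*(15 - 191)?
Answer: -2816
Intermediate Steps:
S(B) = -6
(22 + S(5))*(15 - 191) = (22 - 6)*(15 - 191) = 16*(-176) = -2816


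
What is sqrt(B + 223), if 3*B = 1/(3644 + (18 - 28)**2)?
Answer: sqrt(195369486)/936 ≈ 14.933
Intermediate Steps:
B = 1/11232 (B = 1/(3*(3644 + (18 - 28)**2)) = 1/(3*(3644 + (-10)**2)) = 1/(3*(3644 + 100)) = (1/3)/3744 = (1/3)*(1/3744) = 1/11232 ≈ 8.9031e-5)
sqrt(B + 223) = sqrt(1/11232 + 223) = sqrt(2504737/11232) = sqrt(195369486)/936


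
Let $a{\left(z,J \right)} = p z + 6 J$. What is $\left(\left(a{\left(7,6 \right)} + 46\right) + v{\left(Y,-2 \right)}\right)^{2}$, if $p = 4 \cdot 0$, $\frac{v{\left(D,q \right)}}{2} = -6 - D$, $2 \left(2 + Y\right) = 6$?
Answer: $4624$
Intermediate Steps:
$Y = 1$ ($Y = -2 + \frac{1}{2} \cdot 6 = -2 + 3 = 1$)
$v{\left(D,q \right)} = -12 - 2 D$ ($v{\left(D,q \right)} = 2 \left(-6 - D\right) = -12 - 2 D$)
$p = 0$
$a{\left(z,J \right)} = 6 J$ ($a{\left(z,J \right)} = 0 z + 6 J = 0 + 6 J = 6 J$)
$\left(\left(a{\left(7,6 \right)} + 46\right) + v{\left(Y,-2 \right)}\right)^{2} = \left(\left(6 \cdot 6 + 46\right) - 14\right)^{2} = \left(\left(36 + 46\right) - 14\right)^{2} = \left(82 - 14\right)^{2} = 68^{2} = 4624$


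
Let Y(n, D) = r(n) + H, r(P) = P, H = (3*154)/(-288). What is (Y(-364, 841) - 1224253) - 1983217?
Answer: -153976109/48 ≈ -3.2078e+6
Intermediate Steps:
H = -77/48 (H = 462*(-1/288) = -77/48 ≈ -1.6042)
Y(n, D) = -77/48 + n (Y(n, D) = n - 77/48 = -77/48 + n)
(Y(-364, 841) - 1224253) - 1983217 = ((-77/48 - 364) - 1224253) - 1983217 = (-17549/48 - 1224253) - 1983217 = -58781693/48 - 1983217 = -153976109/48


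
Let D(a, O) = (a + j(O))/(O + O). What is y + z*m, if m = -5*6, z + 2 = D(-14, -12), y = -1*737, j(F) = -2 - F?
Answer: -682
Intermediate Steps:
y = -737
D(a, O) = (-2 + a - O)/(2*O) (D(a, O) = (a + (-2 - O))/(O + O) = (-2 + a - O)/((2*O)) = (-2 + a - O)*(1/(2*O)) = (-2 + a - O)/(2*O))
z = -11/6 (z = -2 + (½)*(-2 - 14 - 1*(-12))/(-12) = -2 + (½)*(-1/12)*(-2 - 14 + 12) = -2 + (½)*(-1/12)*(-4) = -2 + ⅙ = -11/6 ≈ -1.8333)
m = -30
y + z*m = -737 - 11/6*(-30) = -737 + 55 = -682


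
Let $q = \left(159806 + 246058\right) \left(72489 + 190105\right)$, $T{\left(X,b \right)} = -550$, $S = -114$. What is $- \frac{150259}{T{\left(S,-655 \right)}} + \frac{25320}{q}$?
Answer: $\frac{166814804751989}{610599980925} \approx 273.2$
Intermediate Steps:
$q = 106577451216$ ($q = 405864 \cdot 262594 = 106577451216$)
$- \frac{150259}{T{\left(S,-655 \right)}} + \frac{25320}{q} = - \frac{150259}{-550} + \frac{25320}{106577451216} = \left(-150259\right) \left(- \frac{1}{550}\right) + 25320 \cdot \frac{1}{106577451216} = \frac{150259}{550} + \frac{1055}{4440727134} = \frac{166814804751989}{610599980925}$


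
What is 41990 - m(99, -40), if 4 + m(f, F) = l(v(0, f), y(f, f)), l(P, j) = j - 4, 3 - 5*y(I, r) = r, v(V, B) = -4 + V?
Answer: 210086/5 ≈ 42017.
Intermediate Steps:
y(I, r) = ⅗ - r/5
l(P, j) = -4 + j
m(f, F) = -37/5 - f/5 (m(f, F) = -4 + (-4 + (⅗ - f/5)) = -4 + (-17/5 - f/5) = -37/5 - f/5)
41990 - m(99, -40) = 41990 - (-37/5 - ⅕*99) = 41990 - (-37/5 - 99/5) = 41990 - 1*(-136/5) = 41990 + 136/5 = 210086/5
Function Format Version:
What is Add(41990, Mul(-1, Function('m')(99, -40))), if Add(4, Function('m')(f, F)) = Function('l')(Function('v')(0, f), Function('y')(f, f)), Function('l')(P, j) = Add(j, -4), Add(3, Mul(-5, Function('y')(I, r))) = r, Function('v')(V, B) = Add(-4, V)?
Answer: Rational(210086, 5) ≈ 42017.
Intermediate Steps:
Function('y')(I, r) = Add(Rational(3, 5), Mul(Rational(-1, 5), r))
Function('l')(P, j) = Add(-4, j)
Function('m')(f, F) = Add(Rational(-37, 5), Mul(Rational(-1, 5), f)) (Function('m')(f, F) = Add(-4, Add(-4, Add(Rational(3, 5), Mul(Rational(-1, 5), f)))) = Add(-4, Add(Rational(-17, 5), Mul(Rational(-1, 5), f))) = Add(Rational(-37, 5), Mul(Rational(-1, 5), f)))
Add(41990, Mul(-1, Function('m')(99, -40))) = Add(41990, Mul(-1, Add(Rational(-37, 5), Mul(Rational(-1, 5), 99)))) = Add(41990, Mul(-1, Add(Rational(-37, 5), Rational(-99, 5)))) = Add(41990, Mul(-1, Rational(-136, 5))) = Add(41990, Rational(136, 5)) = Rational(210086, 5)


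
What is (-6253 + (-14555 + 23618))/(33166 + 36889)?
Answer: 562/14011 ≈ 0.040111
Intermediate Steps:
(-6253 + (-14555 + 23618))/(33166 + 36889) = (-6253 + 9063)/70055 = 2810*(1/70055) = 562/14011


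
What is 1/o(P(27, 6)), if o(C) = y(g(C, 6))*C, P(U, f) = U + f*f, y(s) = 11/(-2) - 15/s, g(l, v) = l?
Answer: -2/723 ≈ -0.0027663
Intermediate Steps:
y(s) = -11/2 - 15/s (y(s) = 11*(-½) - 15/s = -11/2 - 15/s)
P(U, f) = U + f²
o(C) = C*(-11/2 - 15/C) (o(C) = (-11/2 - 15/C)*C = C*(-11/2 - 15/C))
1/o(P(27, 6)) = 1/(-15 - 11*(27 + 6²)/2) = 1/(-15 - 11*(27 + 36)/2) = 1/(-15 - 11/2*63) = 1/(-15 - 693/2) = 1/(-723/2) = -2/723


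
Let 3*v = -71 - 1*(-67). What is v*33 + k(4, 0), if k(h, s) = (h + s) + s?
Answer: -40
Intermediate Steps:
k(h, s) = h + 2*s
v = -4/3 (v = (-71 - 1*(-67))/3 = (-71 + 67)/3 = (⅓)*(-4) = -4/3 ≈ -1.3333)
v*33 + k(4, 0) = -4/3*33 + (4 + 2*0) = -44 + (4 + 0) = -44 + 4 = -40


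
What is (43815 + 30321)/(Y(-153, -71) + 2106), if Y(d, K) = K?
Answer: 74136/2035 ≈ 36.430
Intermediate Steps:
(43815 + 30321)/(Y(-153, -71) + 2106) = (43815 + 30321)/(-71 + 2106) = 74136/2035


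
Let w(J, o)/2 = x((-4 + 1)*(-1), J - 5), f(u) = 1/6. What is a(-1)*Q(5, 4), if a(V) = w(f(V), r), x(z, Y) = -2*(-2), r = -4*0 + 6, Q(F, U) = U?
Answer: 32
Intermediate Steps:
f(u) = 1/6
r = 6 (r = 0 + 6 = 6)
x(z, Y) = 4
w(J, o) = 8 (w(J, o) = 2*4 = 8)
a(V) = 8
a(-1)*Q(5, 4) = 8*4 = 32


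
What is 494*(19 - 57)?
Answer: -18772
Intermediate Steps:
494*(19 - 57) = 494*(-38) = -18772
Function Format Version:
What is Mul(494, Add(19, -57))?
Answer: -18772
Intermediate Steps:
Mul(494, Add(19, -57)) = Mul(494, -38) = -18772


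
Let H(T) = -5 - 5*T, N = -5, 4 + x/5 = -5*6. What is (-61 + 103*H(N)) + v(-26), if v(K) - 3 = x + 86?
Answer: 1918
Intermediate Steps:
x = -170 (x = -20 + 5*(-5*6) = -20 + 5*(-30) = -20 - 150 = -170)
v(K) = -81 (v(K) = 3 + (-170 + 86) = 3 - 84 = -81)
(-61 + 103*H(N)) + v(-26) = (-61 + 103*(-5 - 5*(-5))) - 81 = (-61 + 103*(-5 + 25)) - 81 = (-61 + 103*20) - 81 = (-61 + 2060) - 81 = 1999 - 81 = 1918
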